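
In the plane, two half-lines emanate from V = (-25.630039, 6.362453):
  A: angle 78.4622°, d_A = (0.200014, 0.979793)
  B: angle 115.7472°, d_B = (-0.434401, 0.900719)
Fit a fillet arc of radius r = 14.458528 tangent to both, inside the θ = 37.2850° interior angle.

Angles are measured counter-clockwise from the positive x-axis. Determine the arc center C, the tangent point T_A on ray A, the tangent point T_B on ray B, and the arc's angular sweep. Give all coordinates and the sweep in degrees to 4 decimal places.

center=(-31.2243,51.2458) T_A=(-17.0579,48.3539) T_B=(-44.2474,44.9650) sweep=142.7150

bisector direction at 97.1047° = (-0.123683,0.992322)
center distance |VC| = r/sin(θ/2) = 14.458528/sin(18.6425°) = 45.230641
C = V + |VC|·bis = (-31.2243,51.2458)
T_A = V + ((C−V)·d_A)·d_A = V + 42.8575·d_A = (-17.0579,48.3539)
T_B = V + ((C−V)·d_B)·d_B = V + 42.8575·d_B = (-44.2474,44.9650)
sweep = 180° − θ = 142.7150°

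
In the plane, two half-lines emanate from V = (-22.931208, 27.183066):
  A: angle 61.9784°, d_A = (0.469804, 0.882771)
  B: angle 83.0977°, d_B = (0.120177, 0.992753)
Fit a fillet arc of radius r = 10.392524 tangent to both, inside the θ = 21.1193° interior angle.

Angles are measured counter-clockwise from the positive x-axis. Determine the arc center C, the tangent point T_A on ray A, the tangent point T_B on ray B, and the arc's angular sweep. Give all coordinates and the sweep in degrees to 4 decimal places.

bisector direction at 72.5380° = (0.300072,0.953916)
center distance |VC| = r/sin(θ/2) = 10.392524/sin(10.5596°) = 56.709462
C = V + |VC|·bis = (-5.9143,81.2792)
T_A = V + ((C−V)·d_A)·d_A = V + 55.7491·d_A = (3.2599,76.3967)
T_B = V + ((C−V)·d_B)·d_B = V + 55.7491·d_B = (-16.2315,82.5281)
sweep = 180° − θ = 158.8807°

center=(-5.9143,81.2792) T_A=(3.2599,76.3967) T_B=(-16.2315,82.5281) sweep=158.8807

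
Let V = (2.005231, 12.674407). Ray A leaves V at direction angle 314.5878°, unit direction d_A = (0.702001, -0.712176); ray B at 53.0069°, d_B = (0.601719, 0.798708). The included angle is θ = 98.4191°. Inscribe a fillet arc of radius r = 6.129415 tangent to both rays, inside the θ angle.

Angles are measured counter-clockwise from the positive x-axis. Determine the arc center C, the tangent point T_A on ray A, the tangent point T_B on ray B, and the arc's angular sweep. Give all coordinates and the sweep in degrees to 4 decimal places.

bisector direction at 3.7973° = (0.997805,0.066228)
center distance |VC| = r/sin(θ/2) = 6.129415/sin(49.2096°) = 8.095870
C = V + |VC|·bis = (10.0833,13.2106)
T_A = V + ((C−V)·d_A)·d_A = V + 5.2890·d_A = (5.7181,8.9077)
T_B = V + ((C−V)·d_B)·d_B = V + 5.2890·d_B = (5.1877,16.8988)
sweep = 180° − θ = 81.5809°

center=(10.0833,13.2106) T_A=(5.7181,8.9077) T_B=(5.1877,16.8988) sweep=81.5809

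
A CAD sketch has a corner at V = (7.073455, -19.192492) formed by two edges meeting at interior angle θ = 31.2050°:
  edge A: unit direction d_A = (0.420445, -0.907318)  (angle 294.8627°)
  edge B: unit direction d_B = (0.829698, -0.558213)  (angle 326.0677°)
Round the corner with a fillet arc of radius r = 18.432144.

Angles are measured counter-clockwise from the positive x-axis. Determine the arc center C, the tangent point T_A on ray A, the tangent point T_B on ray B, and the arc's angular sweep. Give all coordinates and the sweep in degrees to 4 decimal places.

bisector direction at 310.4652° = (0.648986,-0.760800)
center distance |VC| = r/sin(θ/2) = 18.432144/sin(15.6025°) = 68.530701
C = V + |VC|·bis = (51.5489,-71.3307)
T_A = V + ((C−V)·d_A)·d_A = V + 66.0054·d_A = (34.8251,-79.0804)
T_B = V + ((C−V)·d_B)·d_B = V + 66.0054·d_B = (61.8380,-56.0376)
sweep = 180° − θ = 148.7950°

center=(51.5489,-71.3307) T_A=(34.8251,-79.0804) T_B=(61.8380,-56.0376) sweep=148.7950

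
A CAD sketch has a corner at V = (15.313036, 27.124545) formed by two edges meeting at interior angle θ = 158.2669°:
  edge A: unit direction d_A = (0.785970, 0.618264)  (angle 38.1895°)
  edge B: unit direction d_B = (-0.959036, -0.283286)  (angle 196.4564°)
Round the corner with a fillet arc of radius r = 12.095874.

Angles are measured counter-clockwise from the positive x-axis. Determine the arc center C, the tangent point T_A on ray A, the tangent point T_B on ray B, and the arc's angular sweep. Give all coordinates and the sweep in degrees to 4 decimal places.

bisector direction at 117.3229° = (-0.459005,0.888433)
center distance |VC| = r/sin(θ/2) = 12.095874/sin(79.1334°) = 12.316726
C = V + |VC|·bis = (9.6596,38.0671)
T_A = V + ((C−V)·d_A)·d_A = V + 2.3220·d_A = (17.1380,28.5601)
T_B = V + ((C−V)·d_B)·d_B = V + 2.3220·d_B = (13.0862,26.4668)
sweep = 180° − θ = 21.7331°

center=(9.6596,38.0671) T_A=(17.1380,28.5601) T_B=(13.0862,26.4668) sweep=21.7331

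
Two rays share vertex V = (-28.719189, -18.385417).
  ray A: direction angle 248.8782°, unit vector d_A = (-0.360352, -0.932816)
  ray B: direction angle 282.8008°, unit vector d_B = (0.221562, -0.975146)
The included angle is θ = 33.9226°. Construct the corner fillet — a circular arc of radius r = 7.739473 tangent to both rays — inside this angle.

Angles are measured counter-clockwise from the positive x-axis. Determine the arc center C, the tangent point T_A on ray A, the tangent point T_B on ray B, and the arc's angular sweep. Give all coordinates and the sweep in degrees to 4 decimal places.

bisector direction at 265.8395° = (-0.072551,-0.997365)
center distance |VC| = r/sin(θ/2) = 7.739473/sin(16.9613°) = 26.529965
C = V + |VC|·bis = (-30.6440,-44.8455)
T_A = V + ((C−V)·d_A)·d_A = V + 25.3760·d_A = (-37.8635,-42.0565)
T_B = V + ((C−V)·d_B)·d_B = V + 25.3760·d_B = (-23.0968,-43.1307)
sweep = 180° − θ = 146.0774°

center=(-30.6440,-44.8455) T_A=(-37.8635,-42.0565) T_B=(-23.0968,-43.1307) sweep=146.0774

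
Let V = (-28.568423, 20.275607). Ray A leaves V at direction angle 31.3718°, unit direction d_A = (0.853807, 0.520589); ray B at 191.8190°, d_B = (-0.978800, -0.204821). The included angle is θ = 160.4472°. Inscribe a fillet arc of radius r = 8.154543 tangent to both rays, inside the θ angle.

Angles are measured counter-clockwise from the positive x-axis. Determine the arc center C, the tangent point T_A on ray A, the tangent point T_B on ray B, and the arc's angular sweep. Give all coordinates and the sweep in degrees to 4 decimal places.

center=(-31.6139,27.9695) T_A=(-27.3688,21.0071) T_B=(-29.9437,19.9878) sweep=19.5528

bisector direction at 111.5954° = (-0.368050,0.929806)
center distance |VC| = r/sin(θ/2) = 8.154543/sin(80.2236°) = 8.274709
C = V + |VC|·bis = (-31.6139,27.9695)
T_A = V + ((C−V)·d_A)·d_A = V + 1.4051·d_A = (-27.3688,21.0071)
T_B = V + ((C−V)·d_B)·d_B = V + 1.4051·d_B = (-29.9437,19.9878)
sweep = 180° − θ = 19.5528°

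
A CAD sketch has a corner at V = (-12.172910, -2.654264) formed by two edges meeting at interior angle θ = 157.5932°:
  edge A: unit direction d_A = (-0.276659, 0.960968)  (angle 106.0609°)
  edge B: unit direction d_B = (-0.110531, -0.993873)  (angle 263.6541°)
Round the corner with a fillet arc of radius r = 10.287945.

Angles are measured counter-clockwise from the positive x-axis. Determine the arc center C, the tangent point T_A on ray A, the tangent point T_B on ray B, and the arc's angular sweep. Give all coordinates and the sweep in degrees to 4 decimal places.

bisector direction at 184.8575° = (-0.996408,-0.084678)
center distance |VC| = r/sin(θ/2) = 10.287945/sin(78.7966°) = 10.487805
C = V + |VC|·bis = (-22.6230,-3.5423)
T_A = V + ((C−V)·d_A)·d_A = V + 2.0377·d_A = (-12.7367,-0.6961)
T_B = V + ((C−V)·d_B)·d_B = V + 2.0377·d_B = (-12.3981,-4.6795)
sweep = 180° − θ = 22.4068°

center=(-22.6230,-3.5423) T_A=(-12.7367,-0.6961) T_B=(-12.3981,-4.6795) sweep=22.4068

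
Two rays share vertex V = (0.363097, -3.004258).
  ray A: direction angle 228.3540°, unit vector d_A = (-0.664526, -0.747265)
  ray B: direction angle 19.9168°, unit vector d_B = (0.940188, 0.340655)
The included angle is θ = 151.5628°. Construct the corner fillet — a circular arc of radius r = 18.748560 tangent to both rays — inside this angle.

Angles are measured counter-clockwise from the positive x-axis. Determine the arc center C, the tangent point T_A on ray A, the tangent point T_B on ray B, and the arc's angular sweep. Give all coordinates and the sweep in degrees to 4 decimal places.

center=(11.2163,-19.0131) T_A=(-2.7938,-6.5542) T_B=(4.8295,-1.3859) sweep=28.4372

bisector direction at 304.1354° = (0.561151,-0.827714)
center distance |VC| = r/sin(θ/2) = 18.748560/sin(75.7814°) = 19.341061
C = V + |VC|·bis = (11.2163,-19.0131)
T_A = V + ((C−V)·d_A)·d_A = V + 4.7506·d_A = (-2.7938,-6.5542)
T_B = V + ((C−V)·d_B)·d_B = V + 4.7506·d_B = (4.8295,-1.3859)
sweep = 180° − θ = 28.4372°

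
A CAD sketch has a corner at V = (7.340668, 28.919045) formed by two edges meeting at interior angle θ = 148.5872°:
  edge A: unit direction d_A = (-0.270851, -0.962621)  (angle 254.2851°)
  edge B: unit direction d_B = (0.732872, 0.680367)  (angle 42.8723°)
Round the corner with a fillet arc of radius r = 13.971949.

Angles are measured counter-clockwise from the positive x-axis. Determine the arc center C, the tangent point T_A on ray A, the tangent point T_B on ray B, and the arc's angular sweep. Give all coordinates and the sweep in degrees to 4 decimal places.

center=(19.7262,21.3526) T_A=(6.2765,25.1369) T_B=(10.2201,31.5922) sweep=31.4128

bisector direction at 328.5787° = (0.853357,-0.521327)
center distance |VC| = r/sin(θ/2) = 13.971949/sin(74.2936°) = 14.513875
C = V + |VC|·bis = (19.7262,21.3526)
T_A = V + ((C−V)·d_A)·d_A = V + 3.9290·d_A = (6.2765,25.1369)
T_B = V + ((C−V)·d_B)·d_B = V + 3.9290·d_B = (10.2201,31.5922)
sweep = 180° − θ = 31.4128°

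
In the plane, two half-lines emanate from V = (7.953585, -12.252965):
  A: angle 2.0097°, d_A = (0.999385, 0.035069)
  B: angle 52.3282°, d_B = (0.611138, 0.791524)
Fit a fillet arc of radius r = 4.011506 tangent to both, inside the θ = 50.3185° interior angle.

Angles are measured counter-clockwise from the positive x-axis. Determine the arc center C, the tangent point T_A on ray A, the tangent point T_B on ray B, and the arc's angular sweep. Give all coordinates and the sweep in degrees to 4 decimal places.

center=(16.3483,-7.9444) T_A=(16.4890,-11.9535) T_B=(13.1731,-5.4928) sweep=129.6815

bisector direction at 27.1690° = (0.889664,0.456616)
center distance |VC| = r/sin(θ/2) = 4.011506/sin(25.1593°) = 9.435826
C = V + |VC|·bis = (16.3483,-7.9444)
T_A = V + ((C−V)·d_A)·d_A = V + 8.5406·d_A = (16.4890,-11.9535)
T_B = V + ((C−V)·d_B)·d_B = V + 8.5406·d_B = (13.1731,-5.4928)
sweep = 180° − θ = 129.6815°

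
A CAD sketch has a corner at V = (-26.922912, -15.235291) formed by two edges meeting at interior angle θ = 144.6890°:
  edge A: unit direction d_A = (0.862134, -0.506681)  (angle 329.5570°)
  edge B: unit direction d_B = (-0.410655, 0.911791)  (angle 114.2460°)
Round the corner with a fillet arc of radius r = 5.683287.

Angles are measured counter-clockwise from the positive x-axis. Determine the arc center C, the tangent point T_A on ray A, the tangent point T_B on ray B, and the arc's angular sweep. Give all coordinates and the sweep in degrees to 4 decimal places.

center=(-22.4838,-11.2521) T_A=(-25.3634,-16.1518) T_B=(-27.6657,-13.5859) sweep=35.3110

bisector direction at 41.9015° = (0.744294,0.667852)
center distance |VC| = r/sin(θ/2) = 5.683287/sin(72.3445°) = 5.964218
C = V + |VC|·bis = (-22.4838,-11.2521)
T_A = V + ((C−V)·d_A)·d_A = V + 1.8089·d_A = (-25.3634,-16.1518)
T_B = V + ((C−V)·d_B)·d_B = V + 1.8089·d_B = (-27.6657,-13.5859)
sweep = 180° − θ = 35.3110°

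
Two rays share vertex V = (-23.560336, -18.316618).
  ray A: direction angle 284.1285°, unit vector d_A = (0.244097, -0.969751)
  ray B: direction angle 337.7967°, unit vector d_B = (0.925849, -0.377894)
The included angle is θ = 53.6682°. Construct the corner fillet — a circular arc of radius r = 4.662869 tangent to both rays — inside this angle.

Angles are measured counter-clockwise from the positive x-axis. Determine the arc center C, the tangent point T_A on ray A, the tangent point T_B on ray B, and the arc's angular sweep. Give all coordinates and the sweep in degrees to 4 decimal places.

bisector direction at 310.9626° = (0.655566,-0.755138)
center distance |VC| = r/sin(θ/2) = 4.662869/sin(26.8341°) = 10.329595
C = V + |VC|·bis = (-16.7886,-26.1169)
T_A = V + ((C−V)·d_A)·d_A = V + 9.2173·d_A = (-21.3104,-27.2551)
T_B = V + ((C−V)·d_B)·d_B = V + 9.2173·d_B = (-15.0265,-21.7998)
sweep = 180° − θ = 126.3318°

center=(-16.7886,-26.1169) T_A=(-21.3104,-27.2551) T_B=(-15.0265,-21.7998) sweep=126.3318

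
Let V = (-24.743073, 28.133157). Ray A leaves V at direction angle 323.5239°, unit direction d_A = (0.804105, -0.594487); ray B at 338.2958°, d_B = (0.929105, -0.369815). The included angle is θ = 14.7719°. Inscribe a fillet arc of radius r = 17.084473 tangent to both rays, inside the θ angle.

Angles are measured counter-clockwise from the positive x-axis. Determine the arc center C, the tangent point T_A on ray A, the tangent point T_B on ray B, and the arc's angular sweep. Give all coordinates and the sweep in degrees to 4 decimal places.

bisector direction at 330.9099° = (0.873856,-0.486185)
center distance |VC| = r/sin(θ/2) = 17.084473/sin(7.3860°) = 132.898887
C = V + |VC|·bis = (91.3914,-36.4803)
T_A = V + ((C−V)·d_A)·d_A = V + 131.7962·d_A = (81.2349,-50.2180)
T_B = V + ((C−V)·d_B)·d_B = V + 131.7962·d_B = (97.7095,-20.6070)
sweep = 180° − θ = 165.2281°

center=(91.3914,-36.4803) T_A=(81.2349,-50.2180) T_B=(97.7095,-20.6070) sweep=165.2281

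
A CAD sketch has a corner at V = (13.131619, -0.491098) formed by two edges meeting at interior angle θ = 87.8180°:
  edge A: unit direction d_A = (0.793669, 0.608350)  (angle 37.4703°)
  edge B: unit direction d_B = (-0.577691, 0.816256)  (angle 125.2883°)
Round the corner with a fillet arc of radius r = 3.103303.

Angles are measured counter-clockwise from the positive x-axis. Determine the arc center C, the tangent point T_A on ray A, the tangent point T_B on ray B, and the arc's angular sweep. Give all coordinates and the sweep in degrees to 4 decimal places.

center=(13.8024,3.9331) T_A=(15.6902,1.4701) T_B=(11.2693,2.1403) sweep=92.1820

bisector direction at 81.3793° = (0.149893,0.988702)
center distance |VC| = r/sin(θ/2) = 3.103303/sin(43.9090°) = 4.474745
C = V + |VC|·bis = (13.8024,3.9331)
T_A = V + ((C−V)·d_A)·d_A = V + 3.2238·d_A = (15.6902,1.4701)
T_B = V + ((C−V)·d_B)·d_B = V + 3.2238·d_B = (11.2693,2.1403)
sweep = 180° − θ = 92.1820°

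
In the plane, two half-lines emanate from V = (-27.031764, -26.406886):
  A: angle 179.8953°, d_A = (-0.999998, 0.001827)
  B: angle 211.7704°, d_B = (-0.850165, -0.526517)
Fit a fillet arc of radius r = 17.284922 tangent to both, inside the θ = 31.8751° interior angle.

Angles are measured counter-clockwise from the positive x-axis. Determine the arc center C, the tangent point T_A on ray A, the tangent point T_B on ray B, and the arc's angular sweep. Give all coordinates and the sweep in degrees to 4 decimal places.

center=(-87.5919,-43.5812) T_A=(-87.5603,-26.2963) T_B=(-78.4911,-58.2762) sweep=148.1249

bisector direction at 195.8329° = (-0.962062,-0.272832)
center distance |VC| = r/sin(θ/2) = 17.284922/sin(15.9375°) = 62.948236
C = V + |VC|·bis = (-87.5919,-43.5812)
T_A = V + ((C−V)·d_A)·d_A = V + 60.5286·d_A = (-87.5603,-26.2963)
T_B = V + ((C−V)·d_B)·d_B = V + 60.5286·d_B = (-78.4911,-58.2762)
sweep = 180° − θ = 148.1249°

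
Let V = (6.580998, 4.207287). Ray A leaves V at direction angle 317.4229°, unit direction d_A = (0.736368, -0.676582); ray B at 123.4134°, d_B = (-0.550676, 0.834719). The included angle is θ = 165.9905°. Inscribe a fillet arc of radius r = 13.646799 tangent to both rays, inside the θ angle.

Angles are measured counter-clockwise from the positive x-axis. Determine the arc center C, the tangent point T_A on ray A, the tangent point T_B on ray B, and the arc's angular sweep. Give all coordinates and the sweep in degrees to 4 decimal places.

center=(17.0489,13.1219) T_A=(7.8157,3.0728) T_B=(5.6576,5.6069) sweep=14.0095

bisector direction at 40.4181° = (0.761333,0.648361)
center distance |VC| = r/sin(θ/2) = 13.646799/sin(82.9952°) = 13.749424
C = V + |VC|·bis = (17.0489,13.1219)
T_A = V + ((C−V)·d_A)·d_A = V + 1.6768·d_A = (7.8157,3.0728)
T_B = V + ((C−V)·d_B)·d_B = V + 1.6768·d_B = (5.6576,5.6069)
sweep = 180° − θ = 14.0095°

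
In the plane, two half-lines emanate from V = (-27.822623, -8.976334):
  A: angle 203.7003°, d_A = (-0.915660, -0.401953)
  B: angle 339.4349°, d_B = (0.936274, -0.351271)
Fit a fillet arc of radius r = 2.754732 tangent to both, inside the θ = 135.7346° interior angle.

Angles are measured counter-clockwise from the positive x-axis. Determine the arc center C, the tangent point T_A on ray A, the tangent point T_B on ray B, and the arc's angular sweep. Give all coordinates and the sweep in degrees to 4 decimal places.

bisector direction at 271.5676° = (0.027356,-0.999626)
center distance |VC| = r/sin(θ/2) = 2.754732/sin(67.8673°) = 2.973865
C = V + |VC|·bis = (-27.7413,-11.9491)
T_A = V + ((C−V)·d_A)·d_A = V + 1.1204·d_A = (-28.8485,-9.4267)
T_B = V + ((C−V)·d_B)·d_B = V + 1.1204·d_B = (-26.7736,-9.3699)
sweep = 180° − θ = 44.2654°

center=(-27.7413,-11.9491) T_A=(-28.8485,-9.4267) T_B=(-26.7736,-9.3699) sweep=44.2654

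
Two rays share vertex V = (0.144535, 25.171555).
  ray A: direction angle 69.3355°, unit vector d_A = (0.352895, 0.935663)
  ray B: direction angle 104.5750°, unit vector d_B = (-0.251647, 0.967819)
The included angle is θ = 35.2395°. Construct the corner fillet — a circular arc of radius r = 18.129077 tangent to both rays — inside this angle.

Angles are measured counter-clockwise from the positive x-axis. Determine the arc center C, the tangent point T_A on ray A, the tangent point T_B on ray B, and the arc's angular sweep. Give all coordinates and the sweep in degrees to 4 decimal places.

center=(3.3257,84.9786) T_A=(20.2884,78.5809) T_B=(-14.2199,80.4164) sweep=144.7605

bisector direction at 86.9552° = (0.053116,0.998588)
center distance |VC| = r/sin(θ/2) = 18.129077/sin(17.6197°) = 59.891544
C = V + |VC|·bis = (3.3257,84.9786)
T_A = V + ((C−V)·d_A)·d_A = V + 57.0818·d_A = (20.2884,78.5809)
T_B = V + ((C−V)·d_B)·d_B = V + 57.0818·d_B = (-14.2199,80.4164)
sweep = 180° − θ = 144.7605°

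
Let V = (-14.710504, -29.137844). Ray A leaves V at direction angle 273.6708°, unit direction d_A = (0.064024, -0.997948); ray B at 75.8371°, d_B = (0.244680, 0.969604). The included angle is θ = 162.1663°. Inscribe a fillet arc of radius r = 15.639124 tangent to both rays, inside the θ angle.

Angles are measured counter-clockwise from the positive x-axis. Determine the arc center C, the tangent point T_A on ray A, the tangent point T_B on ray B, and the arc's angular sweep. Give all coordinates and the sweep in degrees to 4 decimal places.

center=(1.0536,-30.5853) T_A=(-14.5534,-31.5865) T_B=(-14.1101,-26.7587) sweep=17.8337

bisector direction at 354.7539° = (0.995811,-0.091433)
center distance |VC| = r/sin(θ/2) = 15.639124/sin(81.0832°) = 15.830446
C = V + |VC|·bis = (1.0536,-30.5853)
T_A = V + ((C−V)·d_A)·d_A = V + 2.4537·d_A = (-14.5534,-31.5865)
T_B = V + ((C−V)·d_B)·d_B = V + 2.4537·d_B = (-14.1101,-26.7587)
sweep = 180° − θ = 17.8337°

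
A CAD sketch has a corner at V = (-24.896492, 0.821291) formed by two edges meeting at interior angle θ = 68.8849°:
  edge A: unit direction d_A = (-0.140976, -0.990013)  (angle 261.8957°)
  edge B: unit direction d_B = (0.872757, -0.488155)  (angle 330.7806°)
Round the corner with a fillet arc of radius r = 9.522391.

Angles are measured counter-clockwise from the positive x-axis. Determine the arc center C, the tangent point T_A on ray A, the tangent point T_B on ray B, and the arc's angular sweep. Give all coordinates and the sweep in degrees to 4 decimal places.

bisector direction at 296.3381° = (0.443668,-0.896191)
center distance |VC| = r/sin(θ/2) = 9.522391/sin(34.4425°) = 16.836560
C = V + |VC|·bis = (-17.4266,-14.2675)
T_A = V + ((C−V)·d_A)·d_A = V + 13.8850·d_A = (-26.8539,-12.9251)
T_B = V + ((C−V)·d_B)·d_B = V + 13.8850·d_B = (-12.7782,-5.9568)
sweep = 180° − θ = 111.1151°

center=(-17.4266,-14.2675) T_A=(-26.8539,-12.9251) T_B=(-12.7782,-5.9568) sweep=111.1151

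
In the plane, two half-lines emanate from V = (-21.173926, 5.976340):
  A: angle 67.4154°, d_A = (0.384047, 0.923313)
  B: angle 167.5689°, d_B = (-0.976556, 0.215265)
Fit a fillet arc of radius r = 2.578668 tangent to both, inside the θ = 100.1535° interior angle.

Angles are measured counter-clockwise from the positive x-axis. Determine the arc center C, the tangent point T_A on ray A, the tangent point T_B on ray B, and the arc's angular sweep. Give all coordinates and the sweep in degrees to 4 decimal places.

center=(-22.7261,8.9591) T_A=(-20.3452,7.9687) T_B=(-23.2812,6.4409) sweep=79.8465

bisector direction at 117.4922° = (-0.461627,0.887074)
center distance |VC| = r/sin(θ/2) = 2.578668/sin(50.0767°) = 3.362436
C = V + |VC|·bis = (-22.7261,8.9591)
T_A = V + ((C−V)·d_A)·d_A = V + 2.1579·d_A = (-20.3452,7.9687)
T_B = V + ((C−V)·d_B)·d_B = V + 2.1579·d_B = (-23.2812,6.4409)
sweep = 180° − θ = 79.8465°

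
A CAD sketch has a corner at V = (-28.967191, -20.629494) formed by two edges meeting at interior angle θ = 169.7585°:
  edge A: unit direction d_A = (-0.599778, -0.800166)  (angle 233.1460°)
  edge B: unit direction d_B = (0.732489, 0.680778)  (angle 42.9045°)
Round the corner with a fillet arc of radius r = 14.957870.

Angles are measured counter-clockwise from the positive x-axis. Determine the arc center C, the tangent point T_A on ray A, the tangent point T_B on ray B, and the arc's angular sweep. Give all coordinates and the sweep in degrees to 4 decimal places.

bisector direction at 318.0253° = (0.743440,-0.668803)
center distance |VC| = r/sin(θ/2) = 14.957870/sin(84.8792°) = 15.017809
C = V + |VC|·bis = (-17.8024,-30.6735)
T_A = V + ((C−V)·d_A)·d_A = V + 1.3404·d_A = (-29.7711,-21.7020)
T_B = V + ((C−V)·d_B)·d_B = V + 1.3404·d_B = (-27.9854,-19.7170)
sweep = 180° − θ = 10.2415°

center=(-17.8024,-30.6735) T_A=(-29.7711,-21.7020) T_B=(-27.9854,-19.7170) sweep=10.2415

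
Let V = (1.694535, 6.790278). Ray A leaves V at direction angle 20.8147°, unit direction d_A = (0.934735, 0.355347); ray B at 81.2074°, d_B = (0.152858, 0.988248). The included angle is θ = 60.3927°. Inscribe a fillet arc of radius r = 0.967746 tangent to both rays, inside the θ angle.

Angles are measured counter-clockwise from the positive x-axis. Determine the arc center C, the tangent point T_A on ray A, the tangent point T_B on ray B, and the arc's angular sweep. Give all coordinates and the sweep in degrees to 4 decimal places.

center=(2.9051,8.2858) T_A=(3.2490,7.3812) T_B=(1.9487,8.4337) sweep=119.6073

bisector direction at 51.0110° = (0.629170,0.777267)
center distance |VC| = r/sin(θ/2) = 0.967746/sin(30.1963°) = 1.924083
C = V + |VC|·bis = (2.9051,8.2858)
T_A = V + ((C−V)·d_A)·d_A = V + 1.6630·d_A = (3.2490,7.3812)
T_B = V + ((C−V)·d_B)·d_B = V + 1.6630·d_B = (1.9487,8.4337)
sweep = 180° − θ = 119.6073°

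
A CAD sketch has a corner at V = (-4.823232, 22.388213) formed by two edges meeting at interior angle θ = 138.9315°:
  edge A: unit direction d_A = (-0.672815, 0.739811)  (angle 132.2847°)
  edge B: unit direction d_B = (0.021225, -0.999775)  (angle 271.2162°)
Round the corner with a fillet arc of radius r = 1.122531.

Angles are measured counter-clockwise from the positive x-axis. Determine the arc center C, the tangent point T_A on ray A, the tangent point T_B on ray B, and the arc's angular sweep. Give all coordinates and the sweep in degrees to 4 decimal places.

bisector direction at 201.7505° = (-0.928807,-0.370565)
center distance |VC| = r/sin(θ/2) = 1.122531/sin(69.4657°) = 1.198693
C = V + |VC|·bis = (-5.9366,21.9440)
T_A = V + ((C−V)·d_A)·d_A = V + 0.4205·d_A = (-5.1061,22.6993)
T_B = V + ((C−V)·d_B)·d_B = V + 0.4205·d_B = (-4.8143,21.9678)
sweep = 180° − θ = 41.0685°

center=(-5.9366,21.9440) T_A=(-5.1061,22.6993) T_B=(-4.8143,21.9678) sweep=41.0685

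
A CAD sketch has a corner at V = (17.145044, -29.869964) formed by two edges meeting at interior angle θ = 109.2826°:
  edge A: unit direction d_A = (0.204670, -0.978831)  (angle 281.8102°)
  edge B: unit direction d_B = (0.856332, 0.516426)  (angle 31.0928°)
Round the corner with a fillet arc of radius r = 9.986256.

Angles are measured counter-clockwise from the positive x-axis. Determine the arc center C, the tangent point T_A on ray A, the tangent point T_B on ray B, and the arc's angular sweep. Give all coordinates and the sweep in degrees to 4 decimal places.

center=(28.3702,-34.7621) T_A=(18.5953,-36.8060) T_B=(23.2130,-26.2106) sweep=70.7174

bisector direction at 336.4515° = (0.916722,-0.399525)
center distance |VC| = r/sin(θ/2) = 9.986256/sin(54.6413°) = 12.244884
C = V + |VC|·bis = (28.3702,-34.7621)
T_A = V + ((C−V)·d_A)·d_A = V + 7.0860·d_A = (18.5953,-36.8060)
T_B = V + ((C−V)·d_B)·d_B = V + 7.0860·d_B = (23.2130,-26.2106)
sweep = 180° − θ = 70.7174°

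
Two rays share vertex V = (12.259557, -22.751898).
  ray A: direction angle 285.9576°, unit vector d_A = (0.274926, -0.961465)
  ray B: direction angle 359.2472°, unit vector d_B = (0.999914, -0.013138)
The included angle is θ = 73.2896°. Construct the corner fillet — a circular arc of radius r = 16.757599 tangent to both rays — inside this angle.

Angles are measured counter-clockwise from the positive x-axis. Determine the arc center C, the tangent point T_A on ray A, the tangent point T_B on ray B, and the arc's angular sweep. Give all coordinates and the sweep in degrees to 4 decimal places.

center=(34.5647,-39.8040) T_A=(18.4529,-44.4111) T_B=(34.7849,-23.0479) sweep=106.7104

bisector direction at 322.6024° = (0.794440,-0.607343)
center distance |VC| = r/sin(θ/2) = 16.757599/sin(36.6448°) = 28.076621
C = V + |VC|·bis = (34.5647,-39.8040)
T_A = V + ((C−V)·d_A)·d_A = V + 22.5273·d_A = (18.4529,-44.4111)
T_B = V + ((C−V)·d_B)·d_B = V + 22.5273·d_B = (34.7849,-23.0479)
sweep = 180° − θ = 106.7104°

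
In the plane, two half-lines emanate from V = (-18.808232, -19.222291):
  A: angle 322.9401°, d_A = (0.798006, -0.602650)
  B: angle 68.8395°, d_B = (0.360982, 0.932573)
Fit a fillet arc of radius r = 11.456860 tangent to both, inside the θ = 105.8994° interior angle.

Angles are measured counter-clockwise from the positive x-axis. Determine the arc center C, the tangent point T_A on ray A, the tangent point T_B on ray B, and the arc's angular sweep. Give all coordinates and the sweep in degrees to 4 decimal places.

bisector direction at 15.8898° = (0.961790,0.273788)
center distance |VC| = r/sin(θ/2) = 11.456860/sin(52.9497°) = 14.355045
C = V + |VC|·bis = (-5.0017,-15.2921)
T_A = V + ((C−V)·d_A)·d_A = V + 8.6491·d_A = (-11.9062,-24.4347)
T_B = V + ((C−V)·d_B)·d_B = V + 8.6491·d_B = (-15.6860,-11.1563)
sweep = 180° − θ = 74.1006°

center=(-5.0017,-15.2921) T_A=(-11.9062,-24.4347) T_B=(-15.6860,-11.1563) sweep=74.1006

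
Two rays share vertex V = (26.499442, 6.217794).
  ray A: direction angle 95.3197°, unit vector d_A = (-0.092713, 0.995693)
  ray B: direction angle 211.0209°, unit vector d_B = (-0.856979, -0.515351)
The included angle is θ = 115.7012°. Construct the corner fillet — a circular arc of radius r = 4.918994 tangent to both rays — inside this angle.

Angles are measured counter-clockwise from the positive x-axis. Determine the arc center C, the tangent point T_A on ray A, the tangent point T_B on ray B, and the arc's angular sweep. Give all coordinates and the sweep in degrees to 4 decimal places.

center=(21.3150,8.8400) T_A=(26.2128,9.2961) T_B=(23.8500,4.6245) sweep=64.2988

bisector direction at 153.1703° = (-0.892352,0.451340)
center distance |VC| = r/sin(θ/2) = 4.918994/sin(57.8506°) = 5.809858
C = V + |VC|·bis = (21.3150,8.8400)
T_A = V + ((C−V)·d_A)·d_A = V + 3.0916·d_A = (26.2128,9.2961)
T_B = V + ((C−V)·d_B)·d_B = V + 3.0916·d_B = (23.8500,4.6245)
sweep = 180° − θ = 64.2988°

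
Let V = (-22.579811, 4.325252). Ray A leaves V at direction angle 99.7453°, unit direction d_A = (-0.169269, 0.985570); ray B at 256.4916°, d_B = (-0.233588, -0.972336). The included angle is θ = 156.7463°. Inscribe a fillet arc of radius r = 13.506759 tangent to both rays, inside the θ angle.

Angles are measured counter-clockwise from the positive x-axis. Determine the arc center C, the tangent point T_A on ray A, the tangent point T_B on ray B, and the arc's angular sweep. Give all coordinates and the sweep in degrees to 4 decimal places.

bisector direction at 178.1184° = (-0.999461,0.032833)
center distance |VC| = r/sin(θ/2) = 13.506759/sin(78.3731°) = 13.789711
C = V + |VC|·bis = (-36.3621,4.7780)
T_A = V + ((C−V)·d_A)·d_A = V + 2.7791·d_A = (-23.0502,7.0643)
T_B = V + ((C−V)·d_B)·d_B = V + 2.7791·d_B = (-23.2290,1.6230)
sweep = 180° − θ = 23.2537°

center=(-36.3621,4.7780) T_A=(-23.0502,7.0643) T_B=(-23.2290,1.6230) sweep=23.2537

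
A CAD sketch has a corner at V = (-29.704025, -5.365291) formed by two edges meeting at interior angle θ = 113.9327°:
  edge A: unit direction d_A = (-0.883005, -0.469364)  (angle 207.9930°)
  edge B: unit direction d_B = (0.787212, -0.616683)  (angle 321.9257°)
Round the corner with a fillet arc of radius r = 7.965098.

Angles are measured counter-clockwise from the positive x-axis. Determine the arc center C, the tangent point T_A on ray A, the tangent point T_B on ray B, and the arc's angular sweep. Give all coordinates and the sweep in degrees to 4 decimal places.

bisector direction at 264.9593° = (-0.087862,-0.996133)
center distance |VC| = r/sin(θ/2) = 7.965098/sin(56.9663°) = 9.500916
C = V + |VC|·bis = (-30.5388,-14.8295)
T_A = V + ((C−V)·d_A)·d_A = V + 5.1792·d_A = (-34.2773,-7.7962)
T_B = V + ((C−V)·d_B)·d_B = V + 5.1792·d_B = (-25.6269,-8.5592)
sweep = 180° − θ = 66.0673°

center=(-30.5388,-14.8295) T_A=(-34.2773,-7.7962) T_B=(-25.6269,-8.5592) sweep=66.0673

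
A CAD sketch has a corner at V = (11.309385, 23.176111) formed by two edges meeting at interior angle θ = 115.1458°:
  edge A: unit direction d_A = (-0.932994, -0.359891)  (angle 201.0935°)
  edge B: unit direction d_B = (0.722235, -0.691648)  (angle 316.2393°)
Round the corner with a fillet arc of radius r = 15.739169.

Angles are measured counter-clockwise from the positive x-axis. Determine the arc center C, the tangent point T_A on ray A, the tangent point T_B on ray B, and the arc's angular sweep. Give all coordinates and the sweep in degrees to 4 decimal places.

bisector direction at 258.6664° = (-0.196521,-0.980500)
center distance |VC| = r/sin(θ/2) = 15.739169/sin(57.5729°) = 18.646661
C = V + |VC|·bis = (7.6449,4.8931)
T_A = V + ((C−V)·d_A)·d_A = V + 9.9988·d_A = (1.9805,19.5776)
T_B = V + ((C−V)·d_B)·d_B = V + 9.9988·d_B = (18.5309,16.2604)
sweep = 180° − θ = 64.8542°

center=(7.6449,4.8931) T_A=(1.9805,19.5776) T_B=(18.5309,16.2604) sweep=64.8542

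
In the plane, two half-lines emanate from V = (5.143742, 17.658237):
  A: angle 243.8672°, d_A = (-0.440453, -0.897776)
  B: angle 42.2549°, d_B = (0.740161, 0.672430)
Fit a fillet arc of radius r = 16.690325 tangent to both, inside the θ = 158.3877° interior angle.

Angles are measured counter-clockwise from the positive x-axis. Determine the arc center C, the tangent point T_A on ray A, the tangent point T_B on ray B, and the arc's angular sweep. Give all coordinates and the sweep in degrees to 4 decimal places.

bisector direction at 323.0611° = (0.799276,-0.600964)
center distance |VC| = r/sin(θ/2) = 16.690325/sin(79.1938°) = 16.991635
C = V + |VC|·bis = (18.7248,7.4469)
T_A = V + ((C−V)·d_A)·d_A = V + 3.1857·d_A = (3.7406,14.7982)
T_B = V + ((C−V)·d_B)·d_B = V + 3.1857·d_B = (7.5017,19.8004)
sweep = 180° − θ = 21.6123°

center=(18.7248,7.4469) T_A=(3.7406,14.7982) T_B=(7.5017,19.8004) sweep=21.6123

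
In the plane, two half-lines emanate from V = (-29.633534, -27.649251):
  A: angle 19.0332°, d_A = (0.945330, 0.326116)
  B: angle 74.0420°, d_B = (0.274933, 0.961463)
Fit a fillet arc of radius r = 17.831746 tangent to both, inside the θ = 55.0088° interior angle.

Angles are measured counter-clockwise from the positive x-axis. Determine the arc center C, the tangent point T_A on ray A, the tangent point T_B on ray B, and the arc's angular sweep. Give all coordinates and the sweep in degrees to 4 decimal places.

bisector direction at 46.5376° = (0.687878,0.725826)
center distance |VC| = r/sin(θ/2) = 17.831746/sin(27.5044°) = 38.612170
C = V + |VC|·bis = (-3.0731,0.3765)
T_A = V + ((C−V)·d_A)·d_A = V + 34.2480·d_A = (2.7422,-16.4804)
T_B = V + ((C−V)·d_B)·d_B = V + 34.2480·d_B = (-20.2176,5.2790)
sweep = 180° − θ = 124.9912°

center=(-3.0731,0.3765) T_A=(2.7422,-16.4804) T_B=(-20.2176,5.2790) sweep=124.9912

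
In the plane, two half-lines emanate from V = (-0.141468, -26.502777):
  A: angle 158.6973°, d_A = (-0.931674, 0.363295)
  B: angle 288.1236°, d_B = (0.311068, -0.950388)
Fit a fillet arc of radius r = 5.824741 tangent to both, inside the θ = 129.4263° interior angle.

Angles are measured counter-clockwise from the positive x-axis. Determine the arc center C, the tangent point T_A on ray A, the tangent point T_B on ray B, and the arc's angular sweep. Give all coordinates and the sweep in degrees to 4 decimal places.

bisector direction at 223.4104° = (-0.726449,-0.687220)
center distance |VC| = r/sin(θ/2) = 5.824741/sin(64.7131°) = 6.442011
C = V + |VC|·bis = (-4.8213,-30.9299)
T_A = V + ((C−V)·d_A)·d_A = V + 2.7517·d_A = (-2.7052,-25.5031)
T_B = V + ((C−V)·d_B)·d_B = V + 2.7517·d_B = (0.7145,-29.1180)
sweep = 180° − θ = 50.5737°

center=(-4.8213,-30.9299) T_A=(-2.7052,-25.5031) T_B=(0.7145,-29.1180) sweep=50.5737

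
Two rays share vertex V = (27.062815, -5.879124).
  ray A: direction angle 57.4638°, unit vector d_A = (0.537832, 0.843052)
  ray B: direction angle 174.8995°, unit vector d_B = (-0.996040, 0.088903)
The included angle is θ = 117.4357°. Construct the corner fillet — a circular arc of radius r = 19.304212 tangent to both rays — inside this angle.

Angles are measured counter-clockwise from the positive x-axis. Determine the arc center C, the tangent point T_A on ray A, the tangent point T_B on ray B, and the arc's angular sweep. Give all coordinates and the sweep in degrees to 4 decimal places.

bisector direction at 116.1817° = (-0.441218,0.897400)
center distance |VC| = r/sin(θ/2) = 19.304212/sin(58.7178°) = 22.588048
C = V + |VC|·bis = (17.0966,14.3914)
T_A = V + ((C−V)·d_A)·d_A = V + 11.7289·d_A = (33.3710,4.0090)
T_B = V + ((C−V)·d_B)·d_B = V + 11.7289·d_B = (15.3803,-4.8364)
sweep = 180° − θ = 62.5643°

center=(17.0966,14.3914) T_A=(33.3710,4.0090) T_B=(15.3803,-4.8364) sweep=62.5643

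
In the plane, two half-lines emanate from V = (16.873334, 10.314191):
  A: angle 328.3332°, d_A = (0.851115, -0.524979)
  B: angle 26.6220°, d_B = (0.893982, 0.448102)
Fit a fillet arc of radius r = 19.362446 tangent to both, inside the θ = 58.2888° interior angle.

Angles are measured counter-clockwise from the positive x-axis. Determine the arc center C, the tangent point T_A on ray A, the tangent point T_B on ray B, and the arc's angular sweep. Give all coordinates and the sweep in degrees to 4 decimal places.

bisector direction at 357.4776° = (0.999031,-0.044010)
center distance |VC| = r/sin(θ/2) = 19.362446/sin(29.1444°) = 39.757608
C = V + |VC|·bis = (56.5924,8.5645)
T_A = V + ((C−V)·d_A)·d_A = V + 34.7241·d_A = (46.4276,-7.9152)
T_B = V + ((C−V)·d_B)·d_B = V + 34.7241·d_B = (47.9161,25.8741)
sweep = 180° − θ = 121.7112°

center=(56.5924,8.5645) T_A=(46.4276,-7.9152) T_B=(47.9161,25.8741) sweep=121.7112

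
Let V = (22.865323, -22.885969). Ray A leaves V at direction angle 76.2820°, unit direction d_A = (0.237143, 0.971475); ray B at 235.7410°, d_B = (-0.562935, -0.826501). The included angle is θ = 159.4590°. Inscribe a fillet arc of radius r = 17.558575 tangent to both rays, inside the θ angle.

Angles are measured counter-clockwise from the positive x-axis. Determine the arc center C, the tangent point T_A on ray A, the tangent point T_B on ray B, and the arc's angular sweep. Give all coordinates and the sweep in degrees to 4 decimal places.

bisector direction at 156.0115° = (-0.913627,0.406553)
center distance |VC| = r/sin(θ/2) = 17.558575/sin(79.7295°) = 17.844498
C = V + |VC|·bis = (6.5621,-15.6312)
T_A = V + ((C−V)·d_A)·d_A = V + 3.1816·d_A = (23.6198,-19.7951)
T_B = V + ((C−V)·d_B)·d_B = V + 3.1816·d_B = (21.0743,-25.5156)
sweep = 180° − θ = 20.5410°

center=(6.5621,-15.6312) T_A=(23.6198,-19.7951) T_B=(21.0743,-25.5156) sweep=20.5410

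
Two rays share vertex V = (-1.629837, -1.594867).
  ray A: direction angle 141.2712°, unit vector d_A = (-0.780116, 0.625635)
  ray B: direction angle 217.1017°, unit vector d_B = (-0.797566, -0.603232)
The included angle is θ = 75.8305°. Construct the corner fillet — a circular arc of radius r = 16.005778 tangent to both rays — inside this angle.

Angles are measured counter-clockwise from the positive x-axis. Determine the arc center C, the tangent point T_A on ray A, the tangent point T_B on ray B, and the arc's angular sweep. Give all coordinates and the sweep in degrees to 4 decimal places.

bisector direction at 179.1865° = (-0.999899,0.014199)
center distance |VC| = r/sin(θ/2) = 16.005778/sin(37.9153°) = 26.047035
C = V + |VC|·bis = (-27.6742,-1.2250)
T_A = V + ((C−V)·d_A)·d_A = V + 20.5490·d_A = (-17.6605,11.2613)
T_B = V + ((C−V)·d_B)·d_B = V + 20.5490·d_B = (-18.0191,-13.9907)
sweep = 180° − θ = 104.1695°

center=(-27.6742,-1.2250) T_A=(-17.6605,11.2613) T_B=(-18.0191,-13.9907) sweep=104.1695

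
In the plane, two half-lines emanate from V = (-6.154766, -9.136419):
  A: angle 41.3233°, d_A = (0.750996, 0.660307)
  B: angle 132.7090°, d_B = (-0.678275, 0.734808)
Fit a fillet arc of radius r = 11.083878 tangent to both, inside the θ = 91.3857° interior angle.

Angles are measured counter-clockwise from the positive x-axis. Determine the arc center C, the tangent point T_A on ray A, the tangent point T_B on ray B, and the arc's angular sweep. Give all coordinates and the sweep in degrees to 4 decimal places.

bisector direction at 87.0161° = (0.052054,0.998644)
center distance |VC| = r/sin(θ/2) = 11.083878/sin(45.6928°) = 15.488809
C = V + |VC|·bis = (-5.3485,6.3314)
T_A = V + ((C−V)·d_A)·d_A = V + 10.8190·d_A = (1.9703,-1.9926)
T_B = V + ((C−V)·d_B)·d_B = V + 10.8190·d_B = (-13.4930,-1.1865)
sweep = 180° − θ = 88.6143°

center=(-5.3485,6.3314) T_A=(1.9703,-1.9926) T_B=(-13.4930,-1.1865) sweep=88.6143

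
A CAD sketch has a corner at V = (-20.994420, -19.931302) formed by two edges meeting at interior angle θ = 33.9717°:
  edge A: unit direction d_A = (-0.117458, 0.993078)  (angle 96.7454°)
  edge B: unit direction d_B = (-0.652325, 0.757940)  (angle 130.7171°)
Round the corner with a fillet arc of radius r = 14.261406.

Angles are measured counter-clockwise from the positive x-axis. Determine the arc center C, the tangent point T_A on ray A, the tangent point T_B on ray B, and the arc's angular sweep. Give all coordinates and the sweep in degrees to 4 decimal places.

center=(-40.6410,24.7586) T_A=(-26.4783,26.4337) T_B=(-51.4503,15.4555) sweep=146.0283

bisector direction at 113.7313° = (-0.402447,0.915443)
center distance |VC| = r/sin(θ/2) = 14.261406/sin(16.9858°) = 48.817774
C = V + |VC|·bis = (-40.6410,24.7586)
T_A = V + ((C−V)·d_A)·d_A = V + 46.6882·d_A = (-26.4783,26.4337)
T_B = V + ((C−V)·d_B)·d_B = V + 46.6882·d_B = (-51.4503,15.4555)
sweep = 180° − θ = 146.0283°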